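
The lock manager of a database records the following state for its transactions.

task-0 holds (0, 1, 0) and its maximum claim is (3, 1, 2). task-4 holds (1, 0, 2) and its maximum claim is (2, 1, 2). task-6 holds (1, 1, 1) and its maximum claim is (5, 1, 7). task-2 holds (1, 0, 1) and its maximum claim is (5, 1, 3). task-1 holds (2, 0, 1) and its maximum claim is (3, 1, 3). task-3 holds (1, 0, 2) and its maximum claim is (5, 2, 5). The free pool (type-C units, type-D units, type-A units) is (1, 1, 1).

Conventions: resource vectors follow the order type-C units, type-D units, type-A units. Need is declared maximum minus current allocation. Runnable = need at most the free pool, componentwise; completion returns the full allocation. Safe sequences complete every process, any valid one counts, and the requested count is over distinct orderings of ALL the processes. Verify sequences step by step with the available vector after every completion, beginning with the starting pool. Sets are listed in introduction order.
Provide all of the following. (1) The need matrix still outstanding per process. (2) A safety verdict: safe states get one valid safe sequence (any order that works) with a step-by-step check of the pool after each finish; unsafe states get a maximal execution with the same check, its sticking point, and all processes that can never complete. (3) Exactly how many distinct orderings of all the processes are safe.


(1) Need matrix, components ordered type-C units, type-D units, type-A units:
  task-0: (3, 0, 2)
  task-4: (1, 1, 0)
  task-6: (4, 0, 6)
  task-2: (4, 1, 2)
  task-1: (1, 1, 2)
  task-3: (4, 2, 3)
(2) The state is SAFE; one workable sequence: task-4, task-1, task-0, task-3, task-2, task-6.
Key observation: the order's first zero-slack moment is task-4 ((1, 1, 0) needed, (1, 1, 1) free — a requested resource with nothing to spare).
Verifying each step:
  pool = (1, 1, 1)
  run task-4 (needs (1, 1, 0), free (1, 1, 1)); after release of (1, 0, 2) the pool is (2, 1, 3)
  run task-1 (needs (1, 1, 2), free (2, 1, 3)); after release of (2, 0, 1) the pool is (4, 1, 4)
  run task-0 (needs (3, 0, 2), free (4, 1, 4)); after release of (0, 1, 0) the pool is (4, 2, 4)
  run task-3 (needs (4, 2, 3), free (4, 2, 4)); after release of (1, 0, 2) the pool is (5, 2, 6)
  run task-2 (needs (4, 1, 2), free (5, 2, 6)); after release of (1, 0, 1) the pool is (6, 2, 7)
  run task-6 (needs (4, 0, 6), free (6, 2, 7)); after release of (1, 1, 1) the pool is (7, 3, 8)
(3) The exact count: 4 of the possible complete orderings are safe sequences.


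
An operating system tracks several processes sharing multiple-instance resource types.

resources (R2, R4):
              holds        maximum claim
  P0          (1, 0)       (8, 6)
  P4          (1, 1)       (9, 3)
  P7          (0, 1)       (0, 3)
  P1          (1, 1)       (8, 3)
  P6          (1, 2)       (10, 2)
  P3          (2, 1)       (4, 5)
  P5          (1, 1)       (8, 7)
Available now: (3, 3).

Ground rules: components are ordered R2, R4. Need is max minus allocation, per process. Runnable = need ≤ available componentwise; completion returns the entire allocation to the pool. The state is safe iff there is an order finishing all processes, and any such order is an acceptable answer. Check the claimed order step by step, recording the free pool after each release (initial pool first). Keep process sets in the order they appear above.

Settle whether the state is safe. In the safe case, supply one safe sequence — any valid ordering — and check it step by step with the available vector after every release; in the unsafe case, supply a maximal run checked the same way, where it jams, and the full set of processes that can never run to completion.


UNSAFE — no complete ordering exists.
Key observation: the pool after P7, P3 is (5, 5); every surviving request exceeds it in R2, so progress ends there.
The run P7, P3 cannot be extended any further. Walking it through:
  pool = (3, 3)
  P7 needs (0, 2) <= (3, 3) -> finishes; pool += (0, 1) = (3, 4)
  P3 needs (2, 4) <= (3, 4) -> finishes; pool += (2, 1) = (5, 5)
  P0 cannot run: need (7, 6) vs free (5, 5) (insufficient R2 and R4)
  P4 cannot run: need (8, 2) vs free (5, 5) (insufficient R2)
  P1 cannot run: need (7, 2) vs free (5, 5) (insufficient R2)
  P6 cannot run: need (9, 0) vs free (5, 5) (insufficient R2)
  P5 cannot run: need (7, 6) vs free (5, 5) (insufficient R2 and R4)
Never able to finish: P0, P4, P1, P6 and P5.


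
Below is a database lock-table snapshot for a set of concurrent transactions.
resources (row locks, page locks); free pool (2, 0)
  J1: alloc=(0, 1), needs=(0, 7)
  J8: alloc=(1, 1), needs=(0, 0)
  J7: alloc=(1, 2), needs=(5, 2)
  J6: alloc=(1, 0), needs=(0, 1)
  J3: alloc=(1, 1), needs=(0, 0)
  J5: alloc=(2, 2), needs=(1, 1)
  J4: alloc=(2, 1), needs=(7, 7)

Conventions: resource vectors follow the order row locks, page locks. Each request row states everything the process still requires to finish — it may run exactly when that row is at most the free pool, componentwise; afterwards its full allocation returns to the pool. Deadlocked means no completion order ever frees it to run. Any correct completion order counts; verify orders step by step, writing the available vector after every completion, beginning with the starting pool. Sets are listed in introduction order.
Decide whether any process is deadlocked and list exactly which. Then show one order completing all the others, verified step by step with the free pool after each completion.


The deadlocked set is J1 and J4.
Key observation: J8, J6, J3, J7, J5 can finish, but then (8, 6) is all there is, and the blocked group's page locks demands exceed it.
A valid finishing order for the others: J8, J6, J3, J7, J5. Check, step by step:
  pool = (2, 0)
  run J8 (needs (0, 0), free (2, 0)); after release of (1, 1) the pool is (3, 1)
  run J6 (needs (0, 1), free (3, 1)); after release of (1, 0) the pool is (4, 1)
  run J3 (needs (0, 0), free (4, 1)); after release of (1, 1) the pool is (5, 2)
  run J7 (needs (5, 2), free (5, 2)); after release of (1, 2) the pool is (6, 4)
  run J5 (needs (1, 1), free (6, 4)); after release of (2, 2) the pool is (8, 6)
The stuck group stays short no matter what:
  J1 cannot run: need (0, 7) vs free (8, 6) (insufficient page locks)
  J4 cannot run: need (7, 7) vs free (8, 6) (insufficient page locks)


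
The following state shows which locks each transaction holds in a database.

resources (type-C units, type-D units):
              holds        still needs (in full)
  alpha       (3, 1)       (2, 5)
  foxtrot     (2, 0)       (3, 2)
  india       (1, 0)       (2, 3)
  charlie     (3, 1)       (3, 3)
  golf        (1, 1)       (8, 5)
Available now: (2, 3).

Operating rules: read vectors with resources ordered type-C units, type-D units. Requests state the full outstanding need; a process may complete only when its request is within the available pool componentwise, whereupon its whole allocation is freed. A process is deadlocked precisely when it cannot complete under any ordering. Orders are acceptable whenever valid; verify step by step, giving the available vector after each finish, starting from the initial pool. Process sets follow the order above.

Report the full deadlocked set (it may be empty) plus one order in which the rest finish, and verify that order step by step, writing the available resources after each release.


Deadlocked: alpha and golf.
Key observation: type-D units is the bottleneck — with india, charlie, foxtrot done the pool holds (8, 4), short of every remaining need.
One completion order for the rest: india, charlie, foxtrot. Check, step by step:
  pool = (2, 3)
  india: need (2, 3) fits (2, 3); releases (1, 0), pool now (3, 3)
  charlie: need (3, 3) fits (3, 3); releases (3, 1), pool now (6, 4)
  foxtrot: need (3, 2) fits (6, 4); releases (2, 0), pool now (8, 4)
None of the blocked processes ever fits:
  alpha still needs (2, 5) but only (8, 4) is free — short on type-D units
  golf still needs (8, 5) but only (8, 4) is free — short on type-D units


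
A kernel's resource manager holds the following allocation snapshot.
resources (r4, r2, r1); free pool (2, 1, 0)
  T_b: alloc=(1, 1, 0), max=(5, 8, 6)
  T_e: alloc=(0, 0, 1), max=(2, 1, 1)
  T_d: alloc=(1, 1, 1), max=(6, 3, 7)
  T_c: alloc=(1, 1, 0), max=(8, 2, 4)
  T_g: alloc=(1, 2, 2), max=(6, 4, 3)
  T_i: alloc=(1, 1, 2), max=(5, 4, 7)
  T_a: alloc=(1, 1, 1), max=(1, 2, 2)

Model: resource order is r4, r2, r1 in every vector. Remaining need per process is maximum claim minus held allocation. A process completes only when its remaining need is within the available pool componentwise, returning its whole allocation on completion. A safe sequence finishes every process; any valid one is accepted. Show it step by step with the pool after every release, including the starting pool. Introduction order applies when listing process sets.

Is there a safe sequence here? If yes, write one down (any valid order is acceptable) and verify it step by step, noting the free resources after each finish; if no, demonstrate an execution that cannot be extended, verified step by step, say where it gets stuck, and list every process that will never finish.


UNSAFE.
Key observation: once T_e, T_a finish, the pool peaks at (3, 2, 2) — and every remaining process still needs more r4 than that.
The run T_e, T_a cannot be extended any further. Step-by-step check:
  pool = (2, 1, 0)
  T_e needs (2, 1, 0) <= (2, 1, 0) -> finishes; pool += (0, 0, 1) = (2, 1, 1)
  T_a needs (0, 1, 1) <= (2, 1, 1) -> finishes; pool += (1, 1, 1) = (3, 2, 2)
  T_b still needs (4, 7, 6) but only (3, 2, 2) is free — short on r4, r2 and r1
  T_d still needs (5, 2, 6) but only (3, 2, 2) is free — short on r4 and r1
  T_c still needs (7, 1, 4) but only (3, 2, 2) is free — short on r4 and r1
  T_g still needs (5, 2, 1) but only (3, 2, 2) is free — short on r4
  T_i still needs (4, 3, 5) but only (3, 2, 2) is free — short on r4, r2 and r1
Permanently blocked: T_b, T_d, T_c, T_g and T_i.


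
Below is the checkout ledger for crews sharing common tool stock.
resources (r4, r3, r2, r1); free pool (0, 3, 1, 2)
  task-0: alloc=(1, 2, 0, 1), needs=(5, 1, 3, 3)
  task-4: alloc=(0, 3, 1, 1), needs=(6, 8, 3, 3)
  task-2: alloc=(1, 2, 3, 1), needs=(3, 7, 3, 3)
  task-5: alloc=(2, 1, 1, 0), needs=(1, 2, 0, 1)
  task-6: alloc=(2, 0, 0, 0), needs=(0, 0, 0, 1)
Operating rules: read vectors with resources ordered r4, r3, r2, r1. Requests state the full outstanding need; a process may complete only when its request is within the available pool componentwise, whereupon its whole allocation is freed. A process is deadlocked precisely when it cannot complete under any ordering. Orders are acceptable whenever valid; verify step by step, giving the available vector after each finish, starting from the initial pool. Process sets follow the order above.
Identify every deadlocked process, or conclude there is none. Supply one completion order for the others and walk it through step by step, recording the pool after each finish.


Deadlocked set: task-0, task-4 and task-2.
Key observation: even finishing task-6, task-5 leaves just (4, 4, 2, 2) free — too little r2 for any of the remaining processes.
One completion order for the rest: task-6, task-5. Step-by-step check:
  pool = (0, 3, 1, 2)
  task-6 needs (0, 0, 0, 1) <= (0, 3, 1, 2) -> finishes; pool += (2, 0, 0, 0) = (2, 3, 1, 2)
  task-5 needs (1, 2, 0, 1) <= (2, 3, 1, 2) -> finishes; pool += (2, 1, 1, 0) = (4, 4, 2, 2)
None of the blocked processes ever fits:
  blocked: task-0 wants (5, 1, 3, 3), pool (4, 4, 2, 2) — not enough r4, r2 and r1
  blocked: task-4 wants (6, 8, 3, 3), pool (4, 4, 2, 2) — not enough r4, r3, r2 and r1
  blocked: task-2 wants (3, 7, 3, 3), pool (4, 4, 2, 2) — not enough r3, r2 and r1


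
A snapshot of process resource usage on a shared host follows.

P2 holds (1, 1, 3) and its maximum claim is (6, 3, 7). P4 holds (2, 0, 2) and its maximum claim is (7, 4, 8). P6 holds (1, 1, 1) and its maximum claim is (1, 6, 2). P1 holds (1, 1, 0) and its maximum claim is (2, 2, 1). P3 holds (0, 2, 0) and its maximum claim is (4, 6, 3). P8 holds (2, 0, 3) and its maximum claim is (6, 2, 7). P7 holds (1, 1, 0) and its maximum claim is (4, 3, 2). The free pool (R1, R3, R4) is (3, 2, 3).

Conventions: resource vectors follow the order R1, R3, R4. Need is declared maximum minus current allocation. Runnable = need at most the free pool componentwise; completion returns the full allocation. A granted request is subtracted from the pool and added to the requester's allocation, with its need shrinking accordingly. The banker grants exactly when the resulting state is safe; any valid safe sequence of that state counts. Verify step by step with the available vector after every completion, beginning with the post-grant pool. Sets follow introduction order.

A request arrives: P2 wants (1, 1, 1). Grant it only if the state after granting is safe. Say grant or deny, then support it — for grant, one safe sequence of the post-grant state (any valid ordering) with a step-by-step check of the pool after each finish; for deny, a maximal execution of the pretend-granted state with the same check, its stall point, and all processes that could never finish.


DENY — the pretend-granted state is unsafe.
Key observation: after P1, P7 the pool peaks at (4, 3, 2), and each blocked process is short somewhere: P2 on R4; P4 on R1, R3, R4; P6 on R3; P3 on R3, R4; P8 on R4.
On the post-grant state, P1, P7 is a maximal run — nothing extends it. Step-by-step check:
  pool = (2, 1, 2)
  P1 needs (1, 1, 1) <= (2, 1, 2) -> finishes; pool += (1, 1, 0) = (3, 2, 2)
  P7 needs (3, 2, 2) <= (3, 2, 2) -> finishes; pool += (1, 1, 0) = (4, 3, 2)
  P2 cannot run: need (4, 1, 3) vs free (4, 3, 2) (insufficient R4)
  P4 cannot run: need (5, 4, 6) vs free (4, 3, 2) (insufficient R1, R3 and R4)
  P6 cannot run: need (0, 5, 1) vs free (4, 3, 2) (insufficient R3)
  P3 cannot run: need (4, 4, 3) vs free (4, 3, 2) (insufficient R3 and R4)
  P8 cannot run: need (4, 2, 4) vs free (4, 3, 2) (insufficient R4)
Processes that could never finish after the grant: P2, P4, P6, P3 and P8.


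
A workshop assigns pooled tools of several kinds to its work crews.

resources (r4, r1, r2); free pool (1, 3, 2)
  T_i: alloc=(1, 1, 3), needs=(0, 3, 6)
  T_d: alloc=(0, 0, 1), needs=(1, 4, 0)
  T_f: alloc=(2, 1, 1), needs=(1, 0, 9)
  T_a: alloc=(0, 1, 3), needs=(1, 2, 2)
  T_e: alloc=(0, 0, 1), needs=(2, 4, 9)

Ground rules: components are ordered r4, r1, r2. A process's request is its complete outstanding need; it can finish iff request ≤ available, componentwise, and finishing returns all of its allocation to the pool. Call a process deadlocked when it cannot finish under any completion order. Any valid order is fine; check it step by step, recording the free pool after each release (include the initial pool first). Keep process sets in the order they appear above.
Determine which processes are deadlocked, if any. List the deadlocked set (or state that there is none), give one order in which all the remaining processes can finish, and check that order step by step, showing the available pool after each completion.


No process is deadlocked.
Key observation: no deadlock: T_a fits now, and the freed resources carry the rest through.
One completion order for the rest: T_a, T_d, T_i, T_e, T_f. Step-by-step check:
  pool = (1, 3, 2)
  run T_a (needs (1, 2, 2), free (1, 3, 2)); after release of (0, 1, 3) the pool is (1, 4, 5)
  run T_d (needs (1, 4, 0), free (1, 4, 5)); after release of (0, 0, 1) the pool is (1, 4, 6)
  run T_i (needs (0, 3, 6), free (1, 4, 6)); after release of (1, 1, 3) the pool is (2, 5, 9)
  run T_e (needs (2, 4, 9), free (2, 5, 9)); after release of (0, 0, 1) the pool is (2, 5, 10)
  run T_f (needs (1, 0, 9), free (2, 5, 10)); after release of (2, 1, 1) the pool is (4, 6, 11)


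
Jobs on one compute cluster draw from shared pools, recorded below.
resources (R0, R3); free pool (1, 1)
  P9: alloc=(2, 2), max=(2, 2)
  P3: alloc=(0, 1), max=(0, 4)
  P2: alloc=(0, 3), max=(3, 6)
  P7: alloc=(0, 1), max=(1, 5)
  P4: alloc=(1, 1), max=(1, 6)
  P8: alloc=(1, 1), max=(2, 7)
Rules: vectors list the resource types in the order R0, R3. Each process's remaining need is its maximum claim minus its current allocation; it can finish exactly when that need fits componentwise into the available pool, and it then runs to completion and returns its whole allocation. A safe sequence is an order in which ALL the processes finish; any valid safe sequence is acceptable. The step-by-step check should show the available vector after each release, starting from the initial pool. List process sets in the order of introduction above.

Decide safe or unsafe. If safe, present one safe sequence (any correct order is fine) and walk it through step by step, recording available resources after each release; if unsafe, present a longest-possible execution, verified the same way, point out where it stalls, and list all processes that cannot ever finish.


The state is SAFE; one workable sequence: P9, P2, P4, P7, P3, P8.
Key observation: the order's first zero-slack moment is P2 ((3, 3) needed, (3, 3) free — a requested resource with nothing to spare).
Verifying each step:
  pool = (1, 1)
  P9: need (0, 0) fits (1, 1); releases (2, 2), pool now (3, 3)
  P2: need (3, 3) fits (3, 3); releases (0, 3), pool now (3, 6)
  P4: need (0, 5) fits (3, 6); releases (1, 1), pool now (4, 7)
  P7: need (1, 4) fits (4, 7); releases (0, 1), pool now (4, 8)
  P3: need (0, 3) fits (4, 8); releases (0, 1), pool now (4, 9)
  P8: need (1, 6) fits (4, 9); releases (1, 1), pool now (5, 10)


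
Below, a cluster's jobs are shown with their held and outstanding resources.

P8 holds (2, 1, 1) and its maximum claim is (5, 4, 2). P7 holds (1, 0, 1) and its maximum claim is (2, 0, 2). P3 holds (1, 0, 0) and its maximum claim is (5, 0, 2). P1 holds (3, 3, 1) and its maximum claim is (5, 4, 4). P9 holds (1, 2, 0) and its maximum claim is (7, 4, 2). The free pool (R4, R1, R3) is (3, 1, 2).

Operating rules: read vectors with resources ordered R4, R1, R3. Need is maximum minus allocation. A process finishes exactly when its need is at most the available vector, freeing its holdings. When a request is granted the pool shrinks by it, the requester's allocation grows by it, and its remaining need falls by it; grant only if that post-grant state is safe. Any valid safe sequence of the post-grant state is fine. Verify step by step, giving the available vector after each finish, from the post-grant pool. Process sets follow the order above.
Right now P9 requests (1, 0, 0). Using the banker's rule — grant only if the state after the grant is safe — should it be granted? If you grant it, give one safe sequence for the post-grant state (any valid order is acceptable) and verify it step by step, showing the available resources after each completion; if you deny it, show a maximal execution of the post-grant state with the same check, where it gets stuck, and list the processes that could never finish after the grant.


GRANT. The post-grant state is safe; one safe sequence: P7, P1, P8, P3, P9.
Key observation: granting shrinks the pool to (2, 1, 2), yet P7 still fits and the chain goes through.
Check on the post-grant state, step by step:
  pool = (2, 1, 2)
  run P7 (needs (1, 0, 1), free (2, 1, 2)); after release of (1, 0, 1) the pool is (3, 1, 3)
  run P1 (needs (2, 1, 3), free (3, 1, 3)); after release of (3, 3, 1) the pool is (6, 4, 4)
  run P8 (needs (3, 3, 1), free (6, 4, 4)); after release of (2, 1, 1) the pool is (8, 5, 5)
  run P3 (needs (4, 0, 2), free (8, 5, 5)); after release of (1, 0, 0) the pool is (9, 5, 5)
  run P9 (needs (5, 2, 2), free (9, 5, 5)); after release of (2, 2, 0) the pool is (11, 7, 5)


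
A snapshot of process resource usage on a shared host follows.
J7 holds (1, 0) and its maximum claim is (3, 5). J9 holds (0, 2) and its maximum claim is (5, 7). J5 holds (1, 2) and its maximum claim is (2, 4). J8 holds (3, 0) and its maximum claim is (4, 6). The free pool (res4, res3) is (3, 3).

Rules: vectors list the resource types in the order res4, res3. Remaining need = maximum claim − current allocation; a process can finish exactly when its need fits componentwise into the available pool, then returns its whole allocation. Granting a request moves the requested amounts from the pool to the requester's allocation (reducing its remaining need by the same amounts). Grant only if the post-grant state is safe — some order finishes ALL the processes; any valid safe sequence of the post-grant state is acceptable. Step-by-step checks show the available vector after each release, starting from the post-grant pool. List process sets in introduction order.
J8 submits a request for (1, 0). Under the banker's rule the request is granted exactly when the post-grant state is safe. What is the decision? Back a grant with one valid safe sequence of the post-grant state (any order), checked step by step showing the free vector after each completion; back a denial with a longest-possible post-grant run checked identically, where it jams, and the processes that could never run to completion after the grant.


DENY — the pretend-granted state is unsafe.
Key observation: after J5, J7 the pool peaks at (4, 5), and each blocked process is short somewhere: J9 on res4; J8 on res3.
After a pretend grant, a maximal execution: J5, J7 — then nothing else fits. Walking it through:
  pool = (2, 3)
  J5 needs (1, 2) <= (2, 3) -> finishes; pool += (1, 2) = (3, 5)
  J7 needs (2, 5) <= (3, 5) -> finishes; pool += (1, 0) = (4, 5)
  J9 cannot run: need (5, 5) vs free (4, 5) (insufficient res4)
  J8 cannot run: need (0, 6) vs free (4, 5) (insufficient res3)
Post-grant, the permanently blocked set is J9 and J8.


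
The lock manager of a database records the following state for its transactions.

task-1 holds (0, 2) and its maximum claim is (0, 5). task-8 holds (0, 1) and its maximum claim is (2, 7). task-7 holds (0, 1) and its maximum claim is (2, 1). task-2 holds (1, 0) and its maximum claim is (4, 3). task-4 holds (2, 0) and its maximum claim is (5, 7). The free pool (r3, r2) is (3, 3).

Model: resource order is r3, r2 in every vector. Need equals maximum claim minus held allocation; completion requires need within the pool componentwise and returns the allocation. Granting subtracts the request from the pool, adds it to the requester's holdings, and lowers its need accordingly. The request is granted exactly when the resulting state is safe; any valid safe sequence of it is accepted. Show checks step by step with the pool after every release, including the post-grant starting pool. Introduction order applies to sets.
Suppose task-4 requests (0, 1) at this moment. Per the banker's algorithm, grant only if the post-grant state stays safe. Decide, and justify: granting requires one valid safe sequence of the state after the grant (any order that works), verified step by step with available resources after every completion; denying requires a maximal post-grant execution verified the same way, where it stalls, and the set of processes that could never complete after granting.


DENY. Granting would leave the state unsafe.
Key observation: once task-7, task-1, task-2 finish, the pool peaks at (4, 5) — and every remaining process still needs more r2 than that.
After a pretend grant, a maximal execution: task-7, task-1, task-2 — then nothing else fits. Step-by-step check:
  pool = (3, 2)
  run task-7 (needs (2, 0), free (3, 2)); after release of (0, 1) the pool is (3, 3)
  run task-1 (needs (0, 3), free (3, 3)); after release of (0, 2) the pool is (3, 5)
  run task-2 (needs (3, 3), free (3, 5)); after release of (1, 0) the pool is (4, 5)
  task-8 still needs (2, 6) but only (4, 5) is free — short on r2
  task-4 still needs (3, 6) but only (4, 5) is free — short on r2
Processes that could never finish after the grant: task-8 and task-4.


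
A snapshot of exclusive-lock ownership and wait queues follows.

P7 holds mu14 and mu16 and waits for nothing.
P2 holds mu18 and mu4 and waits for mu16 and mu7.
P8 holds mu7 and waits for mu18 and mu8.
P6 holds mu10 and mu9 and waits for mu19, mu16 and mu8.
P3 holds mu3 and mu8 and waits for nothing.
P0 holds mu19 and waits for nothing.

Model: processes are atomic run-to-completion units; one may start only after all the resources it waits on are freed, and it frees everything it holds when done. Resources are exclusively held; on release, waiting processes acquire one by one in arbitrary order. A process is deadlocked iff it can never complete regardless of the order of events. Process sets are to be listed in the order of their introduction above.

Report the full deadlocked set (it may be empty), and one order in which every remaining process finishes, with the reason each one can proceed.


The deadlocked set is P2 and P8.
Key observation: P2 -> P8 -> P2 is a circular wait — nothing in it can go first; no other process is dragged down with it.
One completion order for the rest: P7, P3, P0, P6.
Verifying each step:
  P7: no waits; runs immediately, freeing mu14 and mu16
  P3: no waits; runs immediately, freeing mu3 and mu8
  P0: no waits; runs immediately, freeing mu19
  P6 waits on mu19, mu16 and mu8 — all released -> runs and releases mu10 and mu9


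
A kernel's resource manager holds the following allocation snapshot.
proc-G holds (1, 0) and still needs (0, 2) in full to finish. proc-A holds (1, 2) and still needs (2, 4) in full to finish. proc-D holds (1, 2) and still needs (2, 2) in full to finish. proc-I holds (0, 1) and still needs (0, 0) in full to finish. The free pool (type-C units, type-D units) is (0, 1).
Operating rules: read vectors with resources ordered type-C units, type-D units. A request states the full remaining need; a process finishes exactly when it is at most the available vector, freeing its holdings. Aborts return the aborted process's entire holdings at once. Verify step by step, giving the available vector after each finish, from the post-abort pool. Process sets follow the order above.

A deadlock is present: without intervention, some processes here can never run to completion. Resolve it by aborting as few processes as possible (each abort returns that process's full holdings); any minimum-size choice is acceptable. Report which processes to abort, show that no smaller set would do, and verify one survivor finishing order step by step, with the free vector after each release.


Abort proc-A.
Key observation: the deadlocked proc-D becomes finishable only because proc-A released (1, 2); it completes at step 2 below.
Minimality: the empty abort set fails — the state is deadlocked as it stands.
The survivors complete as proc-G, proc-D, proc-I. Walking it through (starting from the post-abort pool):
  pool = (1, 3)
  run proc-G (needs (0, 2), free (1, 3)); after release of (1, 0) the pool is (2, 3)
  run proc-D (needs (2, 2), free (2, 3)); after release of (1, 2) the pool is (3, 5)
  run proc-I (needs (0, 0), free (3, 5)); after release of (0, 1) the pool is (3, 6)


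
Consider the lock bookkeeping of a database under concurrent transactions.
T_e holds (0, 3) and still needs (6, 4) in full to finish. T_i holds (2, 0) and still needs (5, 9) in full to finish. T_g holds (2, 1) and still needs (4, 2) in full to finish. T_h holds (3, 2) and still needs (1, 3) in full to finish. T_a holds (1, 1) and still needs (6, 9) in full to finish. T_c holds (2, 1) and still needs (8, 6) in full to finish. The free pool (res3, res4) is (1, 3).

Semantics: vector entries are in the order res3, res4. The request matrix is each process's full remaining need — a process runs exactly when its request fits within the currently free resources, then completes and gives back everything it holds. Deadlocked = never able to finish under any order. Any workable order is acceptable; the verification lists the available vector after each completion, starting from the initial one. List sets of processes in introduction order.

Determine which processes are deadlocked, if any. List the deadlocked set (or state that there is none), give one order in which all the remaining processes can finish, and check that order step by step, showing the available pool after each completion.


The deadlocked set is empty.
Key observation: starting with T_h, each completion frees enough for the next — no one is permanently blocked.
The rest can finish in the order T_h, T_g, T_e, T_a, T_i, T_c. Check, step by step:
  pool = (1, 3)
  run T_h (needs (1, 3), free (1, 3)); after release of (3, 2) the pool is (4, 5)
  run T_g (needs (4, 2), free (4, 5)); after release of (2, 1) the pool is (6, 6)
  run T_e (needs (6, 4), free (6, 6)); after release of (0, 3) the pool is (6, 9)
  run T_a (needs (6, 9), free (6, 9)); after release of (1, 1) the pool is (7, 10)
  run T_i (needs (5, 9), free (7, 10)); after release of (2, 0) the pool is (9, 10)
  run T_c (needs (8, 6), free (9, 10)); after release of (2, 1) the pool is (11, 11)


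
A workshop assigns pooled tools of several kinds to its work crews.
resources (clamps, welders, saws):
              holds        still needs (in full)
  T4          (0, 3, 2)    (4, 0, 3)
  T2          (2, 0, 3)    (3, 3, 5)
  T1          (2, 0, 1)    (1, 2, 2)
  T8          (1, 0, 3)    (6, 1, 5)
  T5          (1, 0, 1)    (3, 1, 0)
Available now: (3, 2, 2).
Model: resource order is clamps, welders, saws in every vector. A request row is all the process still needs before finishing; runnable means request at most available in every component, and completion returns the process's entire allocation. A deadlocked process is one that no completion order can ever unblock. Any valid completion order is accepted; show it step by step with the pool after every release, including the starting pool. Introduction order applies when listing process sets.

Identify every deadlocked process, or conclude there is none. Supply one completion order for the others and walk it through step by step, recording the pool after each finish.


No process is deadlocked.
Key observation: T5 leads a chain of completions in which each release enables another process.
The rest can finish in the order T5, T1, T4, T8, T2. Step-by-step check:
  pool = (3, 2, 2)
  T5: need (3, 1, 0) fits (3, 2, 2); releases (1, 0, 1), pool now (4, 2, 3)
  T1: need (1, 2, 2) fits (4, 2, 3); releases (2, 0, 1), pool now (6, 2, 4)
  T4: need (4, 0, 3) fits (6, 2, 4); releases (0, 3, 2), pool now (6, 5, 6)
  T8: need (6, 1, 5) fits (6, 5, 6); releases (1, 0, 3), pool now (7, 5, 9)
  T2: need (3, 3, 5) fits (7, 5, 9); releases (2, 0, 3), pool now (9, 5, 12)


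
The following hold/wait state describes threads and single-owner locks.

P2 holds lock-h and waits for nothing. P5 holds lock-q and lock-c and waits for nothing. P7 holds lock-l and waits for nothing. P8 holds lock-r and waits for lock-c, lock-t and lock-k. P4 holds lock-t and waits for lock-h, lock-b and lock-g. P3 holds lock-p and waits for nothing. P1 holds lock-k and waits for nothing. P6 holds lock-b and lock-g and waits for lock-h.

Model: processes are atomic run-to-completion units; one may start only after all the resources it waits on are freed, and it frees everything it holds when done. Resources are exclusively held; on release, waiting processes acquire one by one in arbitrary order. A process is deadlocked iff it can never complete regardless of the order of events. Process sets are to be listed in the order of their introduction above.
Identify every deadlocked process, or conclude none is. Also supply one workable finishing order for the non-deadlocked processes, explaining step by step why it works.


No process is deadlocked.
Key observation: although several processes wait, no cycle exists — each chain bottoms out at a free runner.
One completion order for the rest: P2, P5, P1, P6, P4, P7, P8, P3.
Verifying each step:
  P2 waits on nothing -> runs at once and releases lock-h
  P5 waits on nothing -> runs at once and releases lock-q and lock-c
  P1 waits on nothing -> runs at once and releases lock-k
  P6 waits on lock-h — all released -> runs and releases lock-b and lock-g
  P4 waits on lock-h, lock-b and lock-g — all released -> runs and releases lock-t
  P7 waits on nothing -> runs at once and releases lock-l
  P8 waits on lock-c, lock-t and lock-k — all released -> runs and releases lock-r
  P3 waits on nothing -> runs at once and releases lock-p


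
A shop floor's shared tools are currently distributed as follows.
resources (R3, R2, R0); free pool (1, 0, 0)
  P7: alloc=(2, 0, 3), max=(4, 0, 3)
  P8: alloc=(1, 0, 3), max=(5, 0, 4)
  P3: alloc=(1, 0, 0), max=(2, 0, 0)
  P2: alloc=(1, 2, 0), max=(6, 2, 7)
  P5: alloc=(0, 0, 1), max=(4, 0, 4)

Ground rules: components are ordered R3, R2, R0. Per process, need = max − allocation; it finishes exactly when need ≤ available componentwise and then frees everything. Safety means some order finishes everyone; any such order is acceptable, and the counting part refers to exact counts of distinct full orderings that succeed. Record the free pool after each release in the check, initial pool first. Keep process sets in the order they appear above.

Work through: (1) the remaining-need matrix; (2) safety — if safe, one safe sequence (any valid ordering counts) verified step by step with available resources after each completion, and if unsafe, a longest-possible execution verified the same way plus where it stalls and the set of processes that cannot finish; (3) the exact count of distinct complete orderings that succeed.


(1) Outstanding need per process (order R3, R2, R0):
  P7: (2, 0, 0)
  P8: (4, 0, 1)
  P3: (1, 0, 0)
  P2: (5, 0, 7)
  P5: (4, 0, 3)
(2) SAFE, for example via the order P3, P7, P8, P5, P2.
Key observation: P3 marks the first exact bind of the order: its need (1, 0, 0) fits the free (1, 0, 0) with zero slack on a requested resource.
Verifying each step:
  pool = (1, 0, 0)
  run P3 (needs (1, 0, 0), free (1, 0, 0)); after release of (1, 0, 0) the pool is (2, 0, 0)
  run P7 (needs (2, 0, 0), free (2, 0, 0)); after release of (2, 0, 3) the pool is (4, 0, 3)
  run P8 (needs (4, 0, 1), free (4, 0, 3)); after release of (1, 0, 3) the pool is (5, 0, 6)
  run P5 (needs (4, 0, 3), free (5, 0, 6)); after release of (0, 0, 1) the pool is (5, 0, 7)
  run P2 (needs (5, 0, 7), free (5, 0, 7)); after release of (1, 2, 0) the pool is (6, 2, 7)
(3) The exact count: 2 of the possible complete orderings are safe sequences.


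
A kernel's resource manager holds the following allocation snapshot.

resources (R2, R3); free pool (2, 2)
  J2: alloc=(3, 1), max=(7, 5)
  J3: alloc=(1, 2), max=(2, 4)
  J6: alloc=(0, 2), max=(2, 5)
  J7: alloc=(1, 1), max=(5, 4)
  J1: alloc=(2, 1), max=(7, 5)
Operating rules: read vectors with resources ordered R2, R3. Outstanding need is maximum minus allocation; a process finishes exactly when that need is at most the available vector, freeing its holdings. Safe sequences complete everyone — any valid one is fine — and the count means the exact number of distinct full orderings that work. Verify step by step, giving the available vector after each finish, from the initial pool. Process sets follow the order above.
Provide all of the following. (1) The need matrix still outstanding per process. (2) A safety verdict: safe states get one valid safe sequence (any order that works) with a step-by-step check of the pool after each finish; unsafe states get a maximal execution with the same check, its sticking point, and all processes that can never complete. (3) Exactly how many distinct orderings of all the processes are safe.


(1) Need matrix, components ordered R2, R3:
  J2: (4, 4)
  J3: (1, 2)
  J6: (2, 3)
  J7: (4, 3)
  J1: (5, 4)
(2) UNSAFE — no complete ordering exists.
Key observation: J3, J6 can finish, but then (3, 6) is all there is, and the blocked group's R2 demands exceed it.
The run J3, J6 cannot be extended any further. Check, step by step:
  pool = (2, 2)
  J3 needs (1, 2) <= (2, 2) -> finishes; pool += (1, 2) = (3, 4)
  J6 needs (2, 3) <= (3, 4) -> finishes; pool += (0, 2) = (3, 6)
  blocked: J2 wants (4, 4), pool (3, 6) — not enough R2
  blocked: J7 wants (4, 3), pool (3, 6) — not enough R2
  blocked: J1 wants (5, 4), pool (3, 6) — not enough R2
Processes that can never finish: J2, J7 and J1.
(3) The exact count: 0 of the possible complete orderings are safe sequences.


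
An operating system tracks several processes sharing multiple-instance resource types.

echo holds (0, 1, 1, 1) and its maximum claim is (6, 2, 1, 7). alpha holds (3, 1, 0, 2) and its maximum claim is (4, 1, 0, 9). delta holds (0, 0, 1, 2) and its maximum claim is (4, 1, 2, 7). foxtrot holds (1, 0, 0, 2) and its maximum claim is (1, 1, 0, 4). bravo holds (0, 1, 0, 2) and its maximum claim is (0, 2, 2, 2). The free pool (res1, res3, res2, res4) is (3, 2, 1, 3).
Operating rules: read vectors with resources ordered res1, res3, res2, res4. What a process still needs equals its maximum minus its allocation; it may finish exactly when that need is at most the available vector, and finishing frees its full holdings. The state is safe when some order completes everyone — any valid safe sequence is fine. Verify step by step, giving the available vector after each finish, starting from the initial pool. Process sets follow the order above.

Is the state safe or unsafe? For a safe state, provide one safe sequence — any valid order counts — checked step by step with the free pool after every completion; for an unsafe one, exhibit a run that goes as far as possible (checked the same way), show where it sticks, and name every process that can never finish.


The state is SAFE; one workable sequence: foxtrot, delta, alpha, bravo, echo.
Key observation: delta is the earliest step where a requested resource binds exactly: need (4, 1, 1, 5), pool (4, 2, 1, 5) at its turn.
Verifying each step:
  pool = (3, 2, 1, 3)
  foxtrot: need (0, 1, 0, 2) fits (3, 2, 1, 3); releases (1, 0, 0, 2), pool now (4, 2, 1, 5)
  delta: need (4, 1, 1, 5) fits (4, 2, 1, 5); releases (0, 0, 1, 2), pool now (4, 2, 2, 7)
  alpha: need (1, 0, 0, 7) fits (4, 2, 2, 7); releases (3, 1, 0, 2), pool now (7, 3, 2, 9)
  bravo: need (0, 1, 2, 0) fits (7, 3, 2, 9); releases (0, 1, 0, 2), pool now (7, 4, 2, 11)
  echo: need (6, 1, 0, 6) fits (7, 4, 2, 11); releases (0, 1, 1, 1), pool now (7, 5, 3, 12)


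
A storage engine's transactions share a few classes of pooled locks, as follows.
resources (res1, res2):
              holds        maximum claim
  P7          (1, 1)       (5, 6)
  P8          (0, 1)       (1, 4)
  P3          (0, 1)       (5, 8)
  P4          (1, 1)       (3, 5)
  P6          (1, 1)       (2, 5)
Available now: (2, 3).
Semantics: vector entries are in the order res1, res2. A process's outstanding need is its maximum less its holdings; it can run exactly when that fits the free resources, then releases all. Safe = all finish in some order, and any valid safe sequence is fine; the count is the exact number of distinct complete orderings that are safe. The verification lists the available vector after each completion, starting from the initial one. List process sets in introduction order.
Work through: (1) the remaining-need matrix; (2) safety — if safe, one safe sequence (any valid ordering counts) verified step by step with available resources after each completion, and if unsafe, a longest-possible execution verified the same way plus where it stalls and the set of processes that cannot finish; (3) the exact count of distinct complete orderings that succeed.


(1) Need matrix, components ordered res1, res2:
  P7: (4, 5)
  P8: (1, 3)
  P3: (5, 7)
  P4: (2, 4)
  P6: (1, 4)
(2) SAFE, for example via the order P8, P6, P4, P7, P3.
Key observation: P8 is the earliest step where a requested resource binds exactly: need (1, 3), pool (2, 3) at its turn.
Step-by-step check:
  pool = (2, 3)
  P8 needs (1, 3) <= (2, 3) -> finishes; pool += (0, 1) = (2, 4)
  P6 needs (1, 4) <= (2, 4) -> finishes; pool += (1, 1) = (3, 5)
  P4 needs (2, 4) <= (3, 5) -> finishes; pool += (1, 1) = (4, 6)
  P7 needs (4, 5) <= (4, 6) -> finishes; pool += (1, 1) = (5, 7)
  P3 needs (5, 7) <= (5, 7) -> finishes; pool += (0, 1) = (5, 8)
(3) Exactly 2 of the possible complete orderings are safe sequences.


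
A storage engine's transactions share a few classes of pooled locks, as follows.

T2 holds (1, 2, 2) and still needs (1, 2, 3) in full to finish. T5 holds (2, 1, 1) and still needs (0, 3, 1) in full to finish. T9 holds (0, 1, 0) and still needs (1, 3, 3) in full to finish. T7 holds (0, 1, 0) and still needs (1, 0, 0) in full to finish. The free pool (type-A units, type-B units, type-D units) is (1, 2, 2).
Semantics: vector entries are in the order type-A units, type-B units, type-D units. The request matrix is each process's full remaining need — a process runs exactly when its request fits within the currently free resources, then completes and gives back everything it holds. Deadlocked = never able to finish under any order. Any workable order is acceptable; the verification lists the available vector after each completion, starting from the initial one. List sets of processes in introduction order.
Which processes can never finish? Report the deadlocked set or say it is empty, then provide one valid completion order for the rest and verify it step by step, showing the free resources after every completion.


The deadlocked set is empty.
Key observation: the pool covers T7 at once, and every later process fits after earlier releases.
One completion order for the rest: T7, T5, T2, T9. Walking it through:
  pool = (1, 2, 2)
  T7: need (1, 0, 0) fits (1, 2, 2); releases (0, 1, 0), pool now (1, 3, 2)
  T5: need (0, 3, 1) fits (1, 3, 2); releases (2, 1, 1), pool now (3, 4, 3)
  T2: need (1, 2, 3) fits (3, 4, 3); releases (1, 2, 2), pool now (4, 6, 5)
  T9: need (1, 3, 3) fits (4, 6, 5); releases (0, 1, 0), pool now (4, 7, 5)
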